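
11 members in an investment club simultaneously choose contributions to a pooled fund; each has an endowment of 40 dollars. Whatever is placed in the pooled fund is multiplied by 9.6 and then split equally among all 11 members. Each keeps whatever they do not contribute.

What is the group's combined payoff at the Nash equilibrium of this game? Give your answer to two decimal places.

440.00 dollars

Each contributed unit returns 9.6/11 = 0.8727 to its contributor — below 1 — so contributing 0 is dominant for every player. At the Nash equilibrium everyone keeps their 40, and the group total is 11 × 40 = 440.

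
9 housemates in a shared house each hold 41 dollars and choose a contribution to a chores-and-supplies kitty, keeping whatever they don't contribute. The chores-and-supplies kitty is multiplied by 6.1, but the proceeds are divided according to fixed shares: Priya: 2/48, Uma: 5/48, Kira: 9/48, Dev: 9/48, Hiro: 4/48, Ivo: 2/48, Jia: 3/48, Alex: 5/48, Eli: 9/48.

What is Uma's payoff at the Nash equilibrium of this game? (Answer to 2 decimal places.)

119.16 dollars

A player with share s gets back 6.1·s per unit contributed, so full contribution is dominant for anyone with s > 1/6.1 = 0.1639 and zero contribution is dominant for anyone below.
The shares above 0.1639 belong to Kira, Dev and Eli, contributing 41 each; the remaining 6 contribute 0. Total contributed: 123.
Uma keeps 41 and receives 6.1 × 123 × 5/48 = 78.16 from the chores-and-supplies kitty, for a payoff of 119.16.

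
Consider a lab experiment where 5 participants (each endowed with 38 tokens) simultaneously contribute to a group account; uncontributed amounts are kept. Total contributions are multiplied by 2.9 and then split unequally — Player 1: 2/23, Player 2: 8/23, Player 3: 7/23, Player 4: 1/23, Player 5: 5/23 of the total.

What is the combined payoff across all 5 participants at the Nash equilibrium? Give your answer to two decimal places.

Player j's private return per contributed unit is 2.9 × (j's share). Contributing is weakly dominant for j when that share is at least 1/2.9 = 0.3448, and contributing 0 is dominant otherwise.
Only Player 2 (8/23) clears that bar, contributing 38; the remaining 4 contribute 0. Total contributed: 38.
The group account pays out 2.9 × 38 = 110.20 in total (split across the unequal shares, but the aggregate is all that matters for the group sum).
The 4 free-riders keep 38 each, adding 152. Group total = 152 + 110.20 = 262.20.

262.20 tokens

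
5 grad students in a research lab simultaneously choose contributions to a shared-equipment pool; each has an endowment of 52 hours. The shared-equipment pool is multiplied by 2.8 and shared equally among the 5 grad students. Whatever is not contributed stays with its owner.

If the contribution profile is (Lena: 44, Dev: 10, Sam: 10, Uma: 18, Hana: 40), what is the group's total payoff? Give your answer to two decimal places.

479.60 hours

Total contributed: 44 + 10 + 10 + 18 + 40 = 122; total kept: 5 × 52 − 122 = 138.
The shared-equipment pool pays out 2.8 × 122 = 341.60 in aggregate.
Group total = 138 + 341.60 = 479.60.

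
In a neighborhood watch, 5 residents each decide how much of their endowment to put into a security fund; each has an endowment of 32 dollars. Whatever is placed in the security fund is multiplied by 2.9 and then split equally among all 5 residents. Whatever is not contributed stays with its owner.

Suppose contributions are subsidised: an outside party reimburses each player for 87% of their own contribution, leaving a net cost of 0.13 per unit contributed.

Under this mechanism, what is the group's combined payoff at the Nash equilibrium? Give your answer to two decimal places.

603.20 dollars

With the mechanism, a contributed unit returns (2.9/5) / 0.13 = 4.4615 per unit of net cost to the contributor — now above 1 — so contributing fully is weakly dominant for every player.
So the Nash equilibrium is full contribution by all 5; the group earns 5 × (32 × 0.87 + 2.9 × 32) = 603.20.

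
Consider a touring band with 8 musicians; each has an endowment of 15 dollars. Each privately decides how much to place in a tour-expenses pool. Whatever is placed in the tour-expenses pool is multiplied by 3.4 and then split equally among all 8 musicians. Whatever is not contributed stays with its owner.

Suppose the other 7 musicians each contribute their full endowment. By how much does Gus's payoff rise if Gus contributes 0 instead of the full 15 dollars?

8.63 dollars

Switching from a contribution of 15 to 0 lets Gus keep an extra 15 dollars, but lowers the tour-expenses pool by 15, which costs Gus their own share of that drop: 3.4/8 × 15 = 6.37.
Net gain = 15 − 6.37 = 8.63. The private return per contributed unit (0.4250) is below 1, so free-riding is indeed the best response regardless of what the others do.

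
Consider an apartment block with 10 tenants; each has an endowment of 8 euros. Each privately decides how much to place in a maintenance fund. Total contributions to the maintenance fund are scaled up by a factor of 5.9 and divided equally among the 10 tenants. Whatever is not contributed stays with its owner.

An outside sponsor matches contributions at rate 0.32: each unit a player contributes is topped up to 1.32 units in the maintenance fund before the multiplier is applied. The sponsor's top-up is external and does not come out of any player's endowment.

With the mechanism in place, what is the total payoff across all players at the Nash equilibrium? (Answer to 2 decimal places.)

With the mechanism, a contributed unit returns 5.9 × 1.32 / 10 = 0.7788 per unit of net cost — still below 1 — so contributing 0 remains dominant for every player.
At the Nash equilibrium no one contributes; group total payoff = 10 × 8 = 80.

80.00 euros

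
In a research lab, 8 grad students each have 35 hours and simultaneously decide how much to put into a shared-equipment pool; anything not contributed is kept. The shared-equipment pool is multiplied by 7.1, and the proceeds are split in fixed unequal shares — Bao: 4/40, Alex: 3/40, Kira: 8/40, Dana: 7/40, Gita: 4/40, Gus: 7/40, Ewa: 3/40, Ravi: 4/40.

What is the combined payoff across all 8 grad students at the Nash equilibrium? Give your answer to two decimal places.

For player j, contributing a unit is worthwhile iff 7.1 × (j's share) ≥ 1, i.e. iff j's share is at least 0.1408.
The shares above 0.1408 belong to Kira, Dana and Gus, contributing 35 each; the remaining 5 contribute 0. Total contributed: 105.
The shared-equipment pool pays out 7.1 × 105 = 745.50 in total (split across the unequal shares, but the aggregate is all that matters for the group sum).
The 5 free-riders keep 35 each, adding 175. Group total = 175 + 745.50 = 920.50.

920.50 hours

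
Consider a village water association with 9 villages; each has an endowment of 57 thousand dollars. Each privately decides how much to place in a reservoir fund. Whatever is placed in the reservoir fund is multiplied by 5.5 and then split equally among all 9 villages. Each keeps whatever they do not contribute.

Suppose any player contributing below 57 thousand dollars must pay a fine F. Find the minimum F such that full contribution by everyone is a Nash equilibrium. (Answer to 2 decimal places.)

22.17 thousand dollars

Given the others contribute fully, the best deviation is to contribute 0 (any partial contribution still incurs the fine and gives up units whose private return 0.6111 is below 1).
Deviating from 57 to 0 saves 57 thousand dollars but forfeits the deviator's share of the drop in the reservoir fund: 5.5/9 × 57 = 34.83.
So the deviation gain is 57 − 34.83 = 22.17, and the fine must be at least 22.17 thousand dollars to wipe it out.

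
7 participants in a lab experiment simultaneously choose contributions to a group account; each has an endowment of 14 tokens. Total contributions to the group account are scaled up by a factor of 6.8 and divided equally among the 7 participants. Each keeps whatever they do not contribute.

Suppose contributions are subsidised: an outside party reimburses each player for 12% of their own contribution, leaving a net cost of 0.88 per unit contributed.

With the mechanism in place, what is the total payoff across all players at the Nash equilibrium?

678.16 tokens

The effective private return per unit is now (6.8/7) / 0.88 = 1.1039 > 1, so every player's dominant strategy flips to full contribution.
At the Nash equilibrium everyone contributes 14. Group total payoff = 7 × (14 × 0.12 + 6.8 × 14) = 678.16.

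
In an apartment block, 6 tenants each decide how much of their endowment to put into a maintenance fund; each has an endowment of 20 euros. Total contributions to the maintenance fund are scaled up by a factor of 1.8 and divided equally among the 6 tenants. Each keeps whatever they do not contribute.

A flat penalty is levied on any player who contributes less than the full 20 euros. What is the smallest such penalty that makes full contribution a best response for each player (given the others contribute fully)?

14.00 euros

Given the others contribute fully, the best deviation is to contribute 0 (any partial contribution still incurs the fine and gives up units whose private return 0.3000 is below 1).
Deviating from 20 to 0 saves 20 euros but forfeits the deviator's share of the drop in the maintenance fund: 1.8/6 × 20 = 6.00.
So the deviation gain is 20 − 6.00 = 14.00, and the fine must be at least 14.00 euros to wipe it out.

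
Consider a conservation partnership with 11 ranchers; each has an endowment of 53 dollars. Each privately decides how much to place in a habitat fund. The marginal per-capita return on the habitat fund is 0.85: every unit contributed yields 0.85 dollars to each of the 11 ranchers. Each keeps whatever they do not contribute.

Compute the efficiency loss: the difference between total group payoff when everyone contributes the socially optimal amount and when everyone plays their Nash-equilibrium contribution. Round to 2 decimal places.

4868.05 dollars

The private return per contributed unit is 0.85 < 1, so contributing 0 is dominant for every player. At the Nash equilibrium everyone keeps their 53, and the group total is 11 × 53 = 583.
Each contributed unit returns 9.350 to the group as a whole (0.85 to each of 11 players), which exceeds 1, so the social optimum is full contribution: group total = 9.350 × 583 = 5451.05.
Efficiency loss = 5451.05 − 583 = 4868.05.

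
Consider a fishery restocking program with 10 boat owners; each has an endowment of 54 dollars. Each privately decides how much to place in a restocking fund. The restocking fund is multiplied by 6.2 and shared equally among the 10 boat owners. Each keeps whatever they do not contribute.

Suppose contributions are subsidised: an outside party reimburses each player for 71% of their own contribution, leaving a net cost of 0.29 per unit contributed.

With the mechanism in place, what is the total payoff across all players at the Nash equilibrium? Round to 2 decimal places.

3731.40 dollars

With the mechanism, a contributed unit returns (6.2/10) / 0.29 = 2.1379 per unit of net cost to the contributor — now above 1 — so contributing fully is weakly dominant for every player.
At the Nash equilibrium everyone contributes 54. Group total payoff = 10 × (54 × 0.71 + 6.2 × 54) = 3731.40.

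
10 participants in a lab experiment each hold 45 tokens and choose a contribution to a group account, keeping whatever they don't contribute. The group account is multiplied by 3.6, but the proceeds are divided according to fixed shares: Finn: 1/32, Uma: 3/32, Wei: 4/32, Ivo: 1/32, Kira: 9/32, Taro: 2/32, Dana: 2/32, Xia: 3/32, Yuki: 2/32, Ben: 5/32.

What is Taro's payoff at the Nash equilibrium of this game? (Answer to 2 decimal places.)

A player with share s gets back 3.6·s per unit contributed, so full contribution is dominant for anyone with s > 1/3.6 = 0.2778 and zero contribution is dominant for anyone below.
The only share above 0.2778 is Kira's 9/32, contributing 45; the remaining 9 contribute 0. Total contributed: 45.
Taro keeps 45 and receives 3.6 × 45 × 2/32 = 10.13 from the group account, for a payoff of 55.13.

55.13 tokens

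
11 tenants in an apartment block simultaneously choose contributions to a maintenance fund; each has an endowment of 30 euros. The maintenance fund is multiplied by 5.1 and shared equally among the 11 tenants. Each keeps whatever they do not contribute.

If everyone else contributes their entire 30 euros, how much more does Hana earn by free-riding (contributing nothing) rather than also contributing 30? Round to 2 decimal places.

16.09 euros

Switching from a contribution of 30 to 0 lets Hana keep an extra 30 euros, but lowers the maintenance fund by 30, which costs Hana their own share of that drop: 5.1/11 × 30 = 13.91.
Net gain = 30 − 13.91 = 16.09. The private return per contributed unit (0.4636) is below 1, so free-riding is indeed the best response regardless of what the others do.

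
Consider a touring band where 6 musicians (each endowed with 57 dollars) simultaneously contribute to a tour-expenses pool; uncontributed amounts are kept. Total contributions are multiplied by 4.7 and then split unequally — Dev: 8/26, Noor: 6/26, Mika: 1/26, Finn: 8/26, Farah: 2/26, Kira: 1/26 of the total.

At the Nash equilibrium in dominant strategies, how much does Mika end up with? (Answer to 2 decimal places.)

Each unit j contributes comes back to j as 4.7 × (j's share), so j prefers to contribute only if that share exceeds 1/4.7 = 0.2128; otherwise keeping the unit dominates.
Dev, Noor and Finn are above the threshold, contributing 57 each; the remaining 3 contribute 0. Total contributed: 171.
Mika keeps 57 and receives 4.7 × 171 × 1/26 = 30.91 from the tour-expenses pool, for a payoff of 87.91.

87.91 dollars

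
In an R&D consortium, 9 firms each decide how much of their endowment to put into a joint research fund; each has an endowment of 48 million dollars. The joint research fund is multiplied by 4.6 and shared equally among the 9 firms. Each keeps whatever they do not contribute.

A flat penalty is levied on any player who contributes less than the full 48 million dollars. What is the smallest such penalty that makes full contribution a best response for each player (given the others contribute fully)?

23.47 million dollars

Given the others contribute fully, the best deviation is to contribute 0 (any partial contribution still incurs the fine and gives up units whose private return 0.5111 is below 1).
Deviating from 48 to 0 saves 48 million dollars but forfeits the deviator's share of the drop in the joint research fund: 4.6/9 × 48 = 24.53.
So the deviation gain is 48 − 24.53 = 23.47, and the fine must be at least 23.47 million dollars to wipe it out.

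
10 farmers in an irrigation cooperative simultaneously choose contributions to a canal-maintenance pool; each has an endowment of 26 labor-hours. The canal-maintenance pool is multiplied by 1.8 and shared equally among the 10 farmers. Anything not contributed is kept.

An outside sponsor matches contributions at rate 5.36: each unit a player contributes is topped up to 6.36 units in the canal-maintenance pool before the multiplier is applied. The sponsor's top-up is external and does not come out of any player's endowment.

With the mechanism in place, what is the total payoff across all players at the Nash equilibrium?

With the mechanism, a contributed unit returns 1.8 × 6.36 / 10 = 1.1448 per unit of net cost to the contributor — now above 1 — so contributing fully is weakly dominant for every player.
So the Nash equilibrium is full contribution by all 10; the group earns 1.8 × 6.36 × 260 = 2976.48.

2976.48 labor-hours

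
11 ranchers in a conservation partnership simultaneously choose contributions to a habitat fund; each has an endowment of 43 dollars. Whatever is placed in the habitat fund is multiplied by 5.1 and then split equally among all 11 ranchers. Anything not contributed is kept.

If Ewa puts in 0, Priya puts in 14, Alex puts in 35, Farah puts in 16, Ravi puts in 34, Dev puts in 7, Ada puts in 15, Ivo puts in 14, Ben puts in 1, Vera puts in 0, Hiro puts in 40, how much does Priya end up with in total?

Total contributed: 0 + 14 + 35 + 16 + 34 + 7 + 15 + 14 + 1 + 0 + 40 = 176.
Each receives 5.1 × 176 / 11 = 81.60 from the habitat fund.
Priya keeps 43 − 14 = 29, so Priya's payoff is 29 + 81.60 = 110.60.

110.60 dollars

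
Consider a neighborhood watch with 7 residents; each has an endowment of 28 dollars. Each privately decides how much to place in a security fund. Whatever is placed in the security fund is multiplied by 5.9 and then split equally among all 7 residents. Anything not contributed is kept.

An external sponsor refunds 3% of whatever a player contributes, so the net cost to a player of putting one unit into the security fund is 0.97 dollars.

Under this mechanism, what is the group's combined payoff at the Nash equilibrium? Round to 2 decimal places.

With the mechanism, a contributed unit returns (5.9/7) / 0.97 = 0.8689 per unit of net cost — still below 1 — so contributing 0 remains dominant for every player.
Everyone keeps their endowment and the group total is 7 × 28 = 196.

196.00 dollars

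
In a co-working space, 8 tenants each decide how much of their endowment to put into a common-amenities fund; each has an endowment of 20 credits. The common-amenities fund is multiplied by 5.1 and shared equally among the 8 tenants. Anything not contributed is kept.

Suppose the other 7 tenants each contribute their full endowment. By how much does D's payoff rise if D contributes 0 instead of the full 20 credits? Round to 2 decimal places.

7.25 credits

Switching from a contribution of 20 to 0 lets D keep an extra 20 credits, but lowers the common-amenities fund by 20, which costs D their own share of that drop: 5.1/8 × 20 = 12.75.
Net gain = 20 − 12.75 = 7.25. The private return per contributed unit (0.6375) is below 1, so free-riding is indeed the best response regardless of what the others do.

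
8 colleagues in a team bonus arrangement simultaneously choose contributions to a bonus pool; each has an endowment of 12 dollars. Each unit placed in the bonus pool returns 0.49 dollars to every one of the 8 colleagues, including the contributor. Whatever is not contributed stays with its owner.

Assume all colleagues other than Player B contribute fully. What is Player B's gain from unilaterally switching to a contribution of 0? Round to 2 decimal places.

Switching from a contribution of 12 to 0 lets Player B keep an extra 12 dollars, but lowers the bonus pool by 12, which costs Player B their own share of that drop: 0.49 × 12 = 5.88.
Net gain = 12 − 5.88 = 6.12. The private return per contributed unit (0.49) is below 1, so free-riding is indeed the best response regardless of what the others do.

6.12 dollars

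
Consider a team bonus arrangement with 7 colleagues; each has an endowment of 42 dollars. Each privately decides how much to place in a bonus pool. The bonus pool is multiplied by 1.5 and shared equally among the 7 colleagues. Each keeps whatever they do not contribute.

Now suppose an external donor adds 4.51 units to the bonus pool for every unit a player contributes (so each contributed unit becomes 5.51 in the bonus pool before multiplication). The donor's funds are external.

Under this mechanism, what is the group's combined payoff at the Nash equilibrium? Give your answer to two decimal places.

Under the mechanism each unit contributed yields 1.5 × 5.51 / 7 = 1.1807 back to its contributor per unit of net cost, which exceeds 1, making full contribution the dominant choice for everyone.
So the Nash equilibrium is full contribution by all 7; the group earns 1.5 × 5.51 × 294 = 2429.91.

2429.91 dollars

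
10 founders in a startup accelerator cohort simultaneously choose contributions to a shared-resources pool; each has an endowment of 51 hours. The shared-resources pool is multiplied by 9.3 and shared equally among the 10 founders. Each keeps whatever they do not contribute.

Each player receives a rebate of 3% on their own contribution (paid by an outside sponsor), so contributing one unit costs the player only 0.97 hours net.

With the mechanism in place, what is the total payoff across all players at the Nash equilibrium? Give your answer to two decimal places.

With the mechanism, a contributed unit returns (9.3/10) / 0.97 = 0.9588 per unit of net cost — still below 1 — so contributing 0 remains dominant for every player.
Everyone keeps their endowment and the group total is 10 × 51 = 510.

510.00 hours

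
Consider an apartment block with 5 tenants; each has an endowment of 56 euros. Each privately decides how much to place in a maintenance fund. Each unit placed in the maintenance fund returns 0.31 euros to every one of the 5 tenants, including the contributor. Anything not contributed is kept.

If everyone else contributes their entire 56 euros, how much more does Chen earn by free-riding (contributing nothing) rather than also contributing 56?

Switching from a contribution of 56 to 0 lets Chen keep an extra 56 euros, but lowers the maintenance fund by 56, which costs Chen their own share of that drop: 0.31 × 56 = 17.36.
Net gain = 56 − 17.36 = 38.64. The private return per contributed unit (0.31) is below 1, so free-riding is indeed the best response regardless of what the others do.

38.64 euros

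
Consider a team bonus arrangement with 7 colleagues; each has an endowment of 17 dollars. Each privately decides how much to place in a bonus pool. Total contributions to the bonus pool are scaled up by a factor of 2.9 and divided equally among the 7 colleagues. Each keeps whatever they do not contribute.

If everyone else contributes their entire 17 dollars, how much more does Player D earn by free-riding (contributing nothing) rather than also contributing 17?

9.96 dollars

Switching from a contribution of 17 to 0 lets Player D keep an extra 17 dollars, but lowers the bonus pool by 17, which costs Player D their own share of that drop: 2.9/7 × 17 = 7.04.
Net gain = 17 − 7.04 = 9.96. The private return per contributed unit (0.4143) is below 1, so free-riding is indeed the best response regardless of what the others do.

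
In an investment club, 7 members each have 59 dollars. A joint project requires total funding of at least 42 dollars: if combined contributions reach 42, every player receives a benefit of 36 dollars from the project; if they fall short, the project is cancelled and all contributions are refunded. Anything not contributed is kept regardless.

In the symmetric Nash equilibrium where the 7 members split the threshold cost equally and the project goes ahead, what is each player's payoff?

89 dollars

Equal share of the threshold: 42/7 = 6.
At this profile no one gains by cutting their contribution: any cut drops the total below 42, the project is cancelled, contributions are refunded, and the deviator ends with 59, which is less than 59 − 6 + 36 = 89. Contributing more than 6 just wastes the excess. So contributing exactly 6 is a best response.
Each player's payoff: 59 − 6 + 36 = 89.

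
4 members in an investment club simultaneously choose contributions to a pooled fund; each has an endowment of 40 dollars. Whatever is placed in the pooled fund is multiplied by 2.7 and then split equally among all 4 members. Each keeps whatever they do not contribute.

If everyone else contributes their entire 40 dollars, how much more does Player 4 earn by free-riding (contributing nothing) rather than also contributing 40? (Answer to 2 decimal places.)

13.00 dollars

Switching from a contribution of 40 to 0 lets Player 4 keep an extra 40 dollars, but lowers the pooled fund by 40, which costs Player 4 their own share of that drop: 2.7/4 × 40 = 27.00.
Net gain = 40 − 27.00 = 13.00. The private return per contributed unit (0.6750) is below 1, so free-riding is indeed the best response regardless of what the others do.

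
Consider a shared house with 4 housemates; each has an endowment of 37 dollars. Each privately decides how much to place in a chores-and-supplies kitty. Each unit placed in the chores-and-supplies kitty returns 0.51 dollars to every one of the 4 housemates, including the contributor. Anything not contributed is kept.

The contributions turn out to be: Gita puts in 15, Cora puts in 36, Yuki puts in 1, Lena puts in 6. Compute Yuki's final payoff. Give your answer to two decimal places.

65.58 dollars

Total contributed: 15 + 36 + 1 + 6 = 58.
Each receives 0.51 × 58 = 29.58 from the chores-and-supplies kitty.
Yuki keeps 37 − 1 = 36, so Yuki's payoff is 36 + 29.58 = 65.58.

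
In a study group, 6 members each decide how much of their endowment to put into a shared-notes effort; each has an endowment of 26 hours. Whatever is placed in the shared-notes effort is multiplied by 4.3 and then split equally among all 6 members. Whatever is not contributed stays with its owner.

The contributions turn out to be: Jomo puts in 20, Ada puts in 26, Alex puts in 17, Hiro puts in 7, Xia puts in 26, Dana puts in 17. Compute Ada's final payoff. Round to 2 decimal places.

Total contributed: 20 + 26 + 17 + 7 + 26 + 17 = 113.
Each receives 4.3 × 113 / 6 = 80.98 from the shared-notes effort.
Ada keeps 26 − 26 = 0, so Ada's payoff is 0 + 80.98 = 80.98.

80.98 hours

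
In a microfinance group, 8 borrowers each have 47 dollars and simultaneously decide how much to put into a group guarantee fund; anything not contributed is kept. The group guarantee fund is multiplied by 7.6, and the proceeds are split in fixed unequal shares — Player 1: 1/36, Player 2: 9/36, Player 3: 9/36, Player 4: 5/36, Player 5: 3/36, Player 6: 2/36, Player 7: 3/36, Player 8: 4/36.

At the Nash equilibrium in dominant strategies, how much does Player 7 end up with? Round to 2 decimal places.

136.30 dollars

Each unit j contributes comes back to j as 7.6 × (j's share), so j prefers to contribute only if that share exceeds 1/7.6 = 0.1316; otherwise keeping the unit dominates.
Player 2, Player 3 and Player 4 are above the threshold, contributing 47 each; the remaining 5 contribute 0. Total contributed: 141.
Player 7 keeps 47 and receives 7.6 × 141 × 3/36 = 89.30 from the group guarantee fund, for a payoff of 136.30.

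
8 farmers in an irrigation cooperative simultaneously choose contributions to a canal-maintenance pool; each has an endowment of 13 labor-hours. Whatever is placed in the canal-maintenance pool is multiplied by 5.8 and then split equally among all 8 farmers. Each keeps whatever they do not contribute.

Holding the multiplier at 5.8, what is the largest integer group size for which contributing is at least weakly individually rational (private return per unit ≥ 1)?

5

Private return per unit is 5.8/(group size), which is ≥ 1 whenever the group size is ≤ 5.8.
The largest such integer is 5.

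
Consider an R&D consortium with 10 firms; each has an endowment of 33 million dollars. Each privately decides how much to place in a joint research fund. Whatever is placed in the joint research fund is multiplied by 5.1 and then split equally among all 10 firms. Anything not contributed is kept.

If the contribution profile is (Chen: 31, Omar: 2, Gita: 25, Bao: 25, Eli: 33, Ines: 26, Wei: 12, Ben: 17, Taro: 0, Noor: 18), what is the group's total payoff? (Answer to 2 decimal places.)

Total contributed: 31 + 2 + 25 + 25 + 33 + 26 + 12 + 17 + 0 + 18 = 189; total kept: 10 × 33 − 189 = 141.
The joint research fund pays out 5.1 × 189 = 963.90 in aggregate.
Group total = 141 + 963.90 = 1104.90.

1104.90 million dollars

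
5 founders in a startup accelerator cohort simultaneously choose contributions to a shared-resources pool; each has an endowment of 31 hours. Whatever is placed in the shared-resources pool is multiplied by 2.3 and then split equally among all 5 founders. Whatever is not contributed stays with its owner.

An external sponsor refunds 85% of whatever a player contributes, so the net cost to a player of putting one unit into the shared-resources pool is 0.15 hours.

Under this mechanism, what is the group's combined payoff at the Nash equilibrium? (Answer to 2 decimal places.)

With the mechanism, a contributed unit returns (2.3/5) / 0.15 = 3.0667 per unit of net cost to the contributor — now above 1 — so contributing fully is weakly dominant for every player.
So the Nash equilibrium is full contribution by all 5; the group earns 5 × (31 × 0.85 + 2.3 × 31) = 488.25.

488.25 hours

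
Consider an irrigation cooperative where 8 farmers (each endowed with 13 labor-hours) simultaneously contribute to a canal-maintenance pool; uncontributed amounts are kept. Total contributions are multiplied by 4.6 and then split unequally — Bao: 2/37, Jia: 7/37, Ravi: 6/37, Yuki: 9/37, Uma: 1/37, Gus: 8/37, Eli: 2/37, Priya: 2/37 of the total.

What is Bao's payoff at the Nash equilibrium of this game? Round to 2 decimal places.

A player with share s gets back 4.6·s per unit contributed, so full contribution is dominant for anyone with s > 1/4.6 = 0.2174 and zero contribution is dominant for anyone below.
The only share above 0.2174 is Yuki's 9/37, contributing 13; the remaining 7 contribute 0. Total contributed: 13.
Bao keeps 13 and receives 4.6 × 13 × 2/37 = 3.23 from the canal-maintenance pool, for a payoff of 16.23.

16.23 labor-hours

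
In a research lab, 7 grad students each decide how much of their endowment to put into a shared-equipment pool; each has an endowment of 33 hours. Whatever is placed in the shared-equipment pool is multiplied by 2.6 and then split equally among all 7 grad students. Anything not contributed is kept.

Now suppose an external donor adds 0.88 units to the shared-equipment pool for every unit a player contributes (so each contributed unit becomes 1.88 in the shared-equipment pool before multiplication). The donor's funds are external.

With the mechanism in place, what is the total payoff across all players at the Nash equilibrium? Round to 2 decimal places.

Even with the mechanism, each unit contributed returns only 2.6 × 1.88 / 7 = 0.6983 per unit of net cost, so contributing nothing is still dominant.
Everyone keeps their endowment and the group total is 7 × 33 = 231.

231.00 hours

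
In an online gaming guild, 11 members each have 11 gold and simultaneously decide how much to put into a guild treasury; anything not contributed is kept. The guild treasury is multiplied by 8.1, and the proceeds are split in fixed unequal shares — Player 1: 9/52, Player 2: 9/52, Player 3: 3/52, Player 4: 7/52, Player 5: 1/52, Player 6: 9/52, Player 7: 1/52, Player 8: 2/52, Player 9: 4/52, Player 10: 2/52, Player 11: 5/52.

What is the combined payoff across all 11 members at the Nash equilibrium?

Player j's private return per contributed unit is 8.1 × (j's share). Contributing is weakly dominant for j when that share is at least 1/8.1 = 0.1235, and contributing 0 is dominant otherwise.
Player 1, Player 2, Player 4 and Player 6 are above the threshold, contributing 11 each; the remaining 7 contribute 0. Total contributed: 44.
The guild treasury pays out 8.1 × 44 = 356.40 in total (split across the unequal shares, but the aggregate is all that matters for the group sum).
The 7 free-riders keep 11 each, adding 77. Group total = 77 + 356.40 = 433.40.

433.40 gold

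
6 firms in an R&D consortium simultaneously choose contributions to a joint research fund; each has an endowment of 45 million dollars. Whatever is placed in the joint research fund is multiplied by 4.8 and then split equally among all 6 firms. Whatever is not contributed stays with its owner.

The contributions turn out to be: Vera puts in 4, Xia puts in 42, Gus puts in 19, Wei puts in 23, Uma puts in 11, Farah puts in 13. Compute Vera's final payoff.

Total contributed: 4 + 42 + 19 + 23 + 11 + 13 = 112.
Each receives 4.8 × 112 / 6 = 89.60 from the joint research fund.
Vera keeps 45 − 4 = 41, so Vera's payoff is 41 + 89.60 = 130.60.

130.60 million dollars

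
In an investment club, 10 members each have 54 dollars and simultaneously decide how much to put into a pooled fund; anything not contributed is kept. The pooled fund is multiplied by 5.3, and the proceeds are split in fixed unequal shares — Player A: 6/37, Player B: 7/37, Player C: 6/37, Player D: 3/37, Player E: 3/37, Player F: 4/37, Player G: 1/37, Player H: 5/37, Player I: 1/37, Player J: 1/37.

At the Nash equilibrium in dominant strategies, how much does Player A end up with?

100.41 dollars

A player with share s gets back 5.3·s per unit contributed, so full contribution is dominant for anyone with s > 1/5.3 = 0.1887 and zero contribution is dominant for anyone below.
Player B alone (share 7/37) is above the threshold, contributing 54; the remaining 9 contribute 0. Total contributed: 54.
Player A keeps 54 and receives 5.3 × 54 × 6/37 = 46.41 from the pooled fund, for a payoff of 100.41.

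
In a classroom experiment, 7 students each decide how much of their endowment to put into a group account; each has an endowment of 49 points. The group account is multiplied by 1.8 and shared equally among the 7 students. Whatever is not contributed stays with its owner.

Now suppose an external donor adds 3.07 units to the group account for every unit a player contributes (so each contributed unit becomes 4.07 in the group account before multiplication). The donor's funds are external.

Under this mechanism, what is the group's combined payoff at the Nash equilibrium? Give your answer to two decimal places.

The effective private return per unit is now 1.8 × 4.07 / 7 = 1.0466 > 1, so every player's dominant strategy flips to full contribution.
So the Nash equilibrium is full contribution by all 7; the group earns 1.8 × 4.07 × 343 = 2512.82.

2512.82 points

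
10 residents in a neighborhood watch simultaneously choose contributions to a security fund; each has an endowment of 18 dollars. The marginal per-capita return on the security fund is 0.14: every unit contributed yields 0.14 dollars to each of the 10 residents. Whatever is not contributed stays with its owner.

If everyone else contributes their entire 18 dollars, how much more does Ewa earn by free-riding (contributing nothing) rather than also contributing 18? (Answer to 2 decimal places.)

Switching from a contribution of 18 to 0 lets Ewa keep an extra 18 dollars, but lowers the security fund by 18, which costs Ewa their own share of that drop: 0.14 × 18 = 2.52.
Net gain = 18 − 2.52 = 15.48. The private return per contributed unit (0.14) is below 1, so free-riding is indeed the best response regardless of what the others do.

15.48 dollars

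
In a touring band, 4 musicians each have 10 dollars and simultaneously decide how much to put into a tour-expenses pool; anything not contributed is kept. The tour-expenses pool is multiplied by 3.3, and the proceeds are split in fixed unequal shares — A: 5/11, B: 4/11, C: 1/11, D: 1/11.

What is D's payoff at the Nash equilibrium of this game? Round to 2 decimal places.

For player j, contributing a unit is worthwhile iff 3.3 × (j's share) ≥ 1, i.e. iff j's share is at least 0.3030.
A and B are above the threshold, contributing 10 each; the remaining 2 contribute 0. Total contributed: 20.
D keeps 10 and receives 3.3 × 20 × 1/11 = 6.00 from the tour-expenses pool, for a payoff of 16.00.

16.00 dollars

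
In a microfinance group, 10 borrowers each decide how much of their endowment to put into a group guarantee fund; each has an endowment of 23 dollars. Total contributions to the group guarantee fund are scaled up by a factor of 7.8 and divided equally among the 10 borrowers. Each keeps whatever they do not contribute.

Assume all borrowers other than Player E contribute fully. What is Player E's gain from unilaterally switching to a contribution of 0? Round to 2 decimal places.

5.06 dollars

Switching from a contribution of 23 to 0 lets Player E keep an extra 23 dollars, but lowers the group guarantee fund by 23, which costs Player E their own share of that drop: 7.8/10 × 23 = 17.94.
Net gain = 23 − 17.94 = 5.06. The private return per contributed unit (0.7800) is below 1, so free-riding is indeed the best response regardless of what the others do.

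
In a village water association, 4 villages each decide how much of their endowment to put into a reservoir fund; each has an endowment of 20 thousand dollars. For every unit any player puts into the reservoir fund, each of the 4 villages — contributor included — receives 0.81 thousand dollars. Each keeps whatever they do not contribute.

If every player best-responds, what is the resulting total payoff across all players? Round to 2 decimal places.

The private return per contributed unit is 0.81 < 1, so contributing 0 is dominant for every player. At the Nash equilibrium everyone keeps their 20, and the group total is 4 × 20 = 80.

80.00 thousand dollars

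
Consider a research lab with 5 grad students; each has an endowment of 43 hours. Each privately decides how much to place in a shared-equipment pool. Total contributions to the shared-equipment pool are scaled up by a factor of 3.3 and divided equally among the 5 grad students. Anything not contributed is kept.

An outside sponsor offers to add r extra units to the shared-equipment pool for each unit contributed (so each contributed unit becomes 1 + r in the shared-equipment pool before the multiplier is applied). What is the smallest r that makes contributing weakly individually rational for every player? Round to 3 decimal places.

0.515

With matching at rate r, one contributed unit becomes (1 + r) in the shared-equipment pool and returns 3.3 × (1 + r) / 5 to the contributor.
Setting this equal to 1: 1 + r = 5/3.3 = 1.5152.
So the minimum matching rate is r = 1.5152 − 1 = 0.515.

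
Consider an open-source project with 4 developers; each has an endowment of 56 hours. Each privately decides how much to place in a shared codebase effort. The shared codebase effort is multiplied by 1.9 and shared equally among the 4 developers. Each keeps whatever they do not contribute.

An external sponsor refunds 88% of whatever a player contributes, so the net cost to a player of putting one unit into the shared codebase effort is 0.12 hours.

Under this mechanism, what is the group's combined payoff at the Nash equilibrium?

622.72 hours

With the mechanism, a contributed unit returns (1.9/4) / 0.12 = 3.9583 per unit of net cost to the contributor — now above 1 — so contributing fully is weakly dominant for every player.
At the Nash equilibrium everyone contributes 56. Group total payoff = 4 × (56 × 0.88 + 1.9 × 56) = 622.72.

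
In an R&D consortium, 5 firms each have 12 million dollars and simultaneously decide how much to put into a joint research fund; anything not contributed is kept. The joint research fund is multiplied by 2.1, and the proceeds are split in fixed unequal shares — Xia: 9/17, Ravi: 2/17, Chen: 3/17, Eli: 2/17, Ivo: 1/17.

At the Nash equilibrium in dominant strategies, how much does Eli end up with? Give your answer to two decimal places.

14.96 million dollars

Each unit j contributes comes back to j as 2.1 × (j's share), so j prefers to contribute only if that share exceeds 1/2.1 = 0.4762; otherwise keeping the unit dominates.
Xia alone (share 9/17) is above the threshold, contributing 12; the remaining 4 contribute 0. Total contributed: 12.
Eli keeps 12 and receives 2.1 × 12 × 2/17 = 2.96 from the joint research fund, for a payoff of 14.96.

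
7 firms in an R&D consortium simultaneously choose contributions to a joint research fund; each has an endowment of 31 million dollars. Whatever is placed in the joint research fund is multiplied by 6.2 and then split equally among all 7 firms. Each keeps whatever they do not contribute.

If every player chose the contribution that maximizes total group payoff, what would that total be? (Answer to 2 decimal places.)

1345.40 million dollars

Each contributed unit returns 6.200 to the group as a whole (0.8857 to each of 7 players), which exceeds 1, so the social optimum is full contribution: group total = 6.200 × 217 = 1345.40.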